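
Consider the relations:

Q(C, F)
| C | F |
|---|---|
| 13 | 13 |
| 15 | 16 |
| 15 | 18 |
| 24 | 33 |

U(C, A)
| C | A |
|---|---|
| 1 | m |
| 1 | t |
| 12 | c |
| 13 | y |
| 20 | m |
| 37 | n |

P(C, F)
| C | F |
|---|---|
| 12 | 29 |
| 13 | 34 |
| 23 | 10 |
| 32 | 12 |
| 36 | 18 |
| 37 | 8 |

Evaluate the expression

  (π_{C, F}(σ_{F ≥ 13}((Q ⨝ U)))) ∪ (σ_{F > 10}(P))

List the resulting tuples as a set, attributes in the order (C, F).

Q ⋈ U (natural join on C): {(13, 13, y)}
Apply σ_{F ≥ 13}; surviving tuples: {(13, 13, y)}
Projecting to C, F: {(13, 13)}
Apply σ_{F > 10}; surviving tuples: {(12, 29), (13, 34), (32, 12), (36, 18)}
Union: {(13, 13)} with {(12, 29), (13, 34), (32, 12), (36, 18)} → {(12, 29), (13, 13), (13, 34), (32, 12), (36, 18)}

{(12, 29), (13, 13), (13, 34), (32, 12), (36, 18)}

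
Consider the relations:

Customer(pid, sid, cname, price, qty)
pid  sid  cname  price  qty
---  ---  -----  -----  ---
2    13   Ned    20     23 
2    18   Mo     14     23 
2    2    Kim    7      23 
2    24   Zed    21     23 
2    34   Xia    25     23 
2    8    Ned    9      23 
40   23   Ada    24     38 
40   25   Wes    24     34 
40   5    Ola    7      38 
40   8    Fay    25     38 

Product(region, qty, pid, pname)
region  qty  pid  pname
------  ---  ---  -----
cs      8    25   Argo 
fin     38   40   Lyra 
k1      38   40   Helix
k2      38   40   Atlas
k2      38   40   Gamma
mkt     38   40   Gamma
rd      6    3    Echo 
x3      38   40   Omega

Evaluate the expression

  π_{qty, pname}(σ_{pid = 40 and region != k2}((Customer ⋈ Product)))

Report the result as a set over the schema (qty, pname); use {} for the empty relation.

{(38, Gamma), (38, Helix), (38, Lyra), (38, Omega)}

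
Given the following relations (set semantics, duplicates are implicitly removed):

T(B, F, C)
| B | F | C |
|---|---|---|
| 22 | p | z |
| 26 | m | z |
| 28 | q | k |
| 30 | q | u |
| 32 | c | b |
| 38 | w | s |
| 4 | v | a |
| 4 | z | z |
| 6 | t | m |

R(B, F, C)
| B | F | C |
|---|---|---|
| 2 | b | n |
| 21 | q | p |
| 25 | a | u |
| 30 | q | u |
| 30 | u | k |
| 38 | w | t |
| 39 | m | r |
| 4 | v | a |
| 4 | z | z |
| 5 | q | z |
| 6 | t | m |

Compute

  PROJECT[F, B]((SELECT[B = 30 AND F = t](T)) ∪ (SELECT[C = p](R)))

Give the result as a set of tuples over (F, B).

{(q, 21)}

Apply σ_{B = 30 AND F = t}; surviving tuples: {}
Apply σ_{C = p}; surviving tuples: {(21, q, p)}
Set union of the two operands is {(21, q, p)}.
π_{F, B} gives {(q, 21)}.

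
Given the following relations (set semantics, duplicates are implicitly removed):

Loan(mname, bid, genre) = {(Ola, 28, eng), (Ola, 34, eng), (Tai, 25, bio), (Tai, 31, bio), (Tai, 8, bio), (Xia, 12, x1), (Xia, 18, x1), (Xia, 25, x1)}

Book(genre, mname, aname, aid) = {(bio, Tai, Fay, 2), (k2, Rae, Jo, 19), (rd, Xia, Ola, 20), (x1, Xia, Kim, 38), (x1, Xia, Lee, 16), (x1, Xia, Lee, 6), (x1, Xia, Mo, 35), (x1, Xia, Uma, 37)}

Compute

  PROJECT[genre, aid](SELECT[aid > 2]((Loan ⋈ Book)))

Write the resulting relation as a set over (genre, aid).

{(x1, 16), (x1, 35), (x1, 37), (x1, 38), (x1, 6)}

Natural join on mname, genre: {(Tai, 25, bio, Fay, 2), (Tai, 31, bio, Fay, 2), (Tai, 8, bio, Fay, 2), (Xia, 12, x1, Kim, 38), (Xia, 12, x1, Lee, 16), (Xia, 12, x1, Lee, 6), (Xia, 12, x1, Mo, 35), (Xia, 12, x1, Uma, 37), (Xia, 18, x1, Kim, 38), (Xia, 18, x1, Lee, 16), (Xia, 18, x1, Lee, 6), (Xia, 18, x1, Mo, 35), (Xia, 18, x1, Uma, 37), (Xia, 25, x1, Kim, 38), (Xia, 25, x1, Lee, 16), (Xia, 25, x1, Lee, 6), (Xia, 25, x1, Mo, 35), (Xia, 25, x1, Uma, 37)}
Filtering on aid > 2 leaves {(Xia, 12, x1, Kim, 38), (Xia, 12, x1, Lee, 16), (Xia, 12, x1, Lee, 6), (Xia, 12, x1, Mo, 35), (Xia, 12, x1, Uma, 37), (Xia, 18, x1, Kim, 38), (Xia, 18, x1, Lee, 16), (Xia, 18, x1, Lee, 6), (Xia, 18, x1, Mo, 35), (Xia, 18, x1, Uma, 37), (Xia, 25, x1, Kim, 38), (Xia, 25, x1, Lee, 16), (Xia, 25, x1, Lee, 6), (Xia, 25, x1, Mo, 35), (Xia, 25, x1, Uma, 37)}.
π_{genre, aid} gives {(x1, 16), (x1, 35), (x1, 37), (x1, 38), (x1, 6)} (10 duplicate(s) eliminated).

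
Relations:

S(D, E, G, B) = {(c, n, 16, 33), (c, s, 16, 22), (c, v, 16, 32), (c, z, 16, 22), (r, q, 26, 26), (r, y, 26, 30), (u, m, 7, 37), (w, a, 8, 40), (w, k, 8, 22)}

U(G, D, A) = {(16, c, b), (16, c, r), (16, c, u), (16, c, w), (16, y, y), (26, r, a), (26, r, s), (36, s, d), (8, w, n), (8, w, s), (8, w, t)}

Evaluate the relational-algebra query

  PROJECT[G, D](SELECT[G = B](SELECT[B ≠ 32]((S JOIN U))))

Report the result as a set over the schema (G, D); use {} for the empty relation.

Joining S and U on D, G yields {(c, n, 16, 33, b), (c, n, 16, 33, r), (c, n, 16, 33, u), (c, n, 16, 33, w), (c, s, 16, 22, b), (c, s, 16, 22, r), (c, s, 16, 22, u), (c, s, 16, 22, w), (c, v, 16, 32, b), (c, v, 16, 32, r), (c, v, 16, 32, u), (c, v, 16, 32, w), (c, z, 16, 22, b), (c, z, 16, 22, r), (c, z, 16, 22, u), (c, z, 16, 22, w), (r, q, 26, 26, a), (r, q, 26, 26, s), (r, y, 26, 30, a), (r, y, 26, 30, s), (w, a, 8, 40, n), (w, a, 8, 40, s), (w, a, 8, 40, t), (w, k, 8, 22, n), (w, k, 8, 22, s), (w, k, 8, 22, t)}.
Apply σ_{B ≠ 32}; surviving tuples: {(c, n, 16, 33, b), (c, n, 16, 33, r), (c, n, 16, 33, u), (c, n, 16, 33, w), (c, s, 16, 22, b), (c, s, 16, 22, r), (c, s, 16, 22, u), (c, s, 16, 22, w), (c, z, 16, 22, b), (c, z, 16, 22, r), (c, z, 16, 22, u), (c, z, 16, 22, w), (r, q, 26, 26, a), (r, q, 26, 26, s), (r, y, 26, 30, a), (r, y, 26, 30, s), (w, a, 8, 40, n), (w, a, 8, 40, s), (w, a, 8, 40, t), (w, k, 8, 22, n), (w, k, 8, 22, s), (w, k, 8, 22, t)}
Apply σ_{G = B}; surviving tuples: {(r, q, 26, 26, a), (r, q, 26, 26, s)}
π[G, D]: project onto (G, D) (1 duplicate(s) eliminated) → {(26, r)}

{(26, r)}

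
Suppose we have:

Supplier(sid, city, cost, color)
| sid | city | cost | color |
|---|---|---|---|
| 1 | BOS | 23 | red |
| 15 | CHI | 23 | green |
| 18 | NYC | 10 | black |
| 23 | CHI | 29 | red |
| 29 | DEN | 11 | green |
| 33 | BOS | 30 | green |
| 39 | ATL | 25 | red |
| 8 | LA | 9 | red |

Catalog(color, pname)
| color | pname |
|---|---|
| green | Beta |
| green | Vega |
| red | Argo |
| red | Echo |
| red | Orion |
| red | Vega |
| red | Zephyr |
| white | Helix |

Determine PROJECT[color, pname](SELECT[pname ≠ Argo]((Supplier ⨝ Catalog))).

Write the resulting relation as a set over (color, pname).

{(green, Beta), (green, Vega), (red, Echo), (red, Orion), (red, Vega), (red, Zephyr)}

Joining Supplier and Catalog on color yields {(1, BOS, 23, red, Argo), (1, BOS, 23, red, Echo), (1, BOS, 23, red, Orion), (1, BOS, 23, red, Vega), (1, BOS, 23, red, Zephyr), (15, CHI, 23, green, Beta), (15, CHI, 23, green, Vega), (23, CHI, 29, red, Argo), (23, CHI, 29, red, Echo), (23, CHI, 29, red, Orion), (23, CHI, 29, red, Vega), (23, CHI, 29, red, Zephyr), (29, DEN, 11, green, Beta), (29, DEN, 11, green, Vega), (33, BOS, 30, green, Beta), (33, BOS, 30, green, Vega), (39, ATL, 25, red, Argo), (39, ATL, 25, red, Echo), (39, ATL, 25, red, Orion), (39, ATL, 25, red, Vega), (39, ATL, 25, red, Zephyr), (8, LA, 9, red, Argo), (8, LA, 9, red, Echo), (8, LA, 9, red, Orion), (8, LA, 9, red, Vega), (8, LA, 9, red, Zephyr)}.
Selection pname ≠ Argo: {(1, BOS, 23, red, Echo), (1, BOS, 23, red, Orion), (1, BOS, 23, red, Vega), (1, BOS, 23, red, Zephyr), (15, CHI, 23, green, Beta), (15, CHI, 23, green, Vega), (23, CHI, 29, red, Echo), (23, CHI, 29, red, Orion), (23, CHI, 29, red, Vega), (23, CHI, 29, red, Zephyr), (29, DEN, 11, green, Beta), (29, DEN, 11, green, Vega), (33, BOS, 30, green, Beta), (33, BOS, 30, green, Vega), (39, ATL, 25, red, Echo), (39, ATL, 25, red, Orion), (39, ATL, 25, red, Vega), (39, ATL, 25, red, Zephyr), (8, LA, 9, red, Echo), (8, LA, 9, red, Orion), (8, LA, 9, red, Vega), (8, LA, 9, red, Zephyr)}
Keep only column(s) color, pname (16 duplicate(s) eliminated): {(green, Beta), (green, Vega), (red, Echo), (red, Orion), (red, Vega), (red, Zephyr)}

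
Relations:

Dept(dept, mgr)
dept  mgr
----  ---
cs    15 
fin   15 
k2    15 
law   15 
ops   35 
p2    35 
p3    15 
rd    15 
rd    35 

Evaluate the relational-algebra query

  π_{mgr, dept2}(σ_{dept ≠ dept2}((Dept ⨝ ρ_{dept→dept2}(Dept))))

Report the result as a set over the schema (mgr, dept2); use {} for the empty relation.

{(15, cs), (15, fin), (15, k2), (15, law), (15, p3), (15, rd), (35, ops), (35, p2), (35, rd)}

ρ[dept→dept2]: schema becomes (dept2, mgr); tuples unchanged.
Natural join on mgr: {(cs, 15, cs), (cs, 15, fin), (cs, 15, k2), (cs, 15, law), (cs, 15, p3), (cs, 15, rd), (fin, 15, cs), (fin, 15, fin), (fin, 15, k2), (fin, 15, law), (fin, 15, p3), (fin, 15, rd), (k2, 15, cs), (k2, 15, fin), (k2, 15, k2), (k2, 15, law), (k2, 15, p3), (k2, 15, rd), (law, 15, cs), (law, 15, fin), (law, 15, k2), (law, 15, law), (law, 15, p3), (law, 15, rd), (ops, 35, ops), (ops, 35, p2), (ops, 35, rd), (p2, 35, ops), (p2, 35, p2), (p2, 35, rd), (p3, 15, cs), (p3, 15, fin), (p3, 15, k2), (p3, 15, law), (p3, 15, p3), (p3, 15, rd), (rd, 15, cs), (rd, 15, fin), (rd, 15, k2), (rd, 15, law), (rd, 15, p3), (rd, 15, rd), (rd, 35, ops), (rd, 35, p2), (rd, 35, rd)}
Apply σ_{dept ≠ dept2}; surviving tuples: {(cs, 15, fin), (cs, 15, k2), (cs, 15, law), (cs, 15, p3), (cs, 15, rd), (fin, 15, cs), (fin, 15, k2), (fin, 15, law), (fin, 15, p3), (fin, 15, rd), (k2, 15, cs), (k2, 15, fin), (k2, 15, law), (k2, 15, p3), (k2, 15, rd), (law, 15, cs), (law, 15, fin), (law, 15, k2), (law, 15, p3), (law, 15, rd), (ops, 35, p2), (ops, 35, rd), (p2, 35, ops), (p2, 35, rd), (p3, 15, cs), (p3, 15, fin), (p3, 15, k2), (p3, 15, law), (p3, 15, rd), (rd, 15, cs), (rd, 15, fin), (rd, 15, k2), (rd, 15, law), (rd, 15, p3), (rd, 35, ops), (rd, 35, p2)}
π_{mgr, dept2} gives {(15, cs), (15, fin), (15, k2), (15, law), (15, p3), (15, rd), (35, ops), (35, p2), (35, rd)} (27 duplicate(s) eliminated).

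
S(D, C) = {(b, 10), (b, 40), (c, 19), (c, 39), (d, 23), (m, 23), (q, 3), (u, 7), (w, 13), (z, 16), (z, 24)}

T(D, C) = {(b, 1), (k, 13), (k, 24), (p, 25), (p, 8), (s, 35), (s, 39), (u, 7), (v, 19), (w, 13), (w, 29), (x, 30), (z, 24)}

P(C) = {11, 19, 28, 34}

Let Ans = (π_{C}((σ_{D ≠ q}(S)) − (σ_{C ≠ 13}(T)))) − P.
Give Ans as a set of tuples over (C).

{10, 13, 16, 23, 39, 40}

σ[D ≠ q]: keep tuples satisfying D ≠ q → {(b, 10), (b, 40), (c, 19), (c, 39), (d, 23), (m, 23), (u, 7), (w, 13), (z, 16), (z, 24)}
σ[C ≠ 13]: keep tuples satisfying C ≠ 13 → {(b, 1), (k, 24), (p, 25), (p, 8), (s, 35), (s, 39), (u, 7), (v, 19), (w, 29), (x, 30), (z, 24)}
Taking the difference: {(b, 10), (b, 40), (c, 19), (c, 39), (d, 23), (m, 23), (w, 13), (z, 16)}
Keep only column(s) C (1 duplicate(s) eliminated): {10, 13, 16, 19, 23, 39, 40}
Taking the difference: {10, 13, 16, 23, 39, 40}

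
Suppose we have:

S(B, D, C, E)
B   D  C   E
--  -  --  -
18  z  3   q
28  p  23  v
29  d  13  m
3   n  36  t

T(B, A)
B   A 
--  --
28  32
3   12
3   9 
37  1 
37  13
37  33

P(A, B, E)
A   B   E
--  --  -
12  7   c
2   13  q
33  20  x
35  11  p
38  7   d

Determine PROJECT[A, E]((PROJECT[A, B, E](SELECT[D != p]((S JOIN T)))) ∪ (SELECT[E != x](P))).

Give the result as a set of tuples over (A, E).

Natural join on B: {(28, p, 23, v, 32), (3, n, 36, t, 12), (3, n, 36, t, 9)}
Selection D != p: {(3, n, 36, t, 12), (3, n, 36, t, 9)}
Keep only column(s) A, B, E: {(12, 3, t), (9, 3, t)}
Selection E != x: {(12, 7, c), (2, 13, q), (35, 11, p), (38, 7, d)}
Taking the union: {(12, 3, t), (12, 7, c), (2, 13, q), (35, 11, p), (38, 7, d), (9, 3, t)}
Keep only column(s) A, E: {(12, c), (12, t), (2, q), (35, p), (38, d), (9, t)}

{(12, c), (12, t), (2, q), (35, p), (38, d), (9, t)}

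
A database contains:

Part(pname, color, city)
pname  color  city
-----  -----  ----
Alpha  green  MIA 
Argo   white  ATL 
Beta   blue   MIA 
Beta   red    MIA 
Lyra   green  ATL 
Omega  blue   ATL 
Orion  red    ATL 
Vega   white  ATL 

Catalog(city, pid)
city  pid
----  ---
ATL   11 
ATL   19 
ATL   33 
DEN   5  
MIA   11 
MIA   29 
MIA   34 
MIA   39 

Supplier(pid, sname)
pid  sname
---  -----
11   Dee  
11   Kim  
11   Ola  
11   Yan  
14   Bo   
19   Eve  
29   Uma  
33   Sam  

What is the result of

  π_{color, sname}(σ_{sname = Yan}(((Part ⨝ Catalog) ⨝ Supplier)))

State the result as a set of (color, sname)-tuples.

Natural join on city: {(Alpha, green, MIA, 11), (Alpha, green, MIA, 29), (Alpha, green, MIA, 34), (Alpha, green, MIA, 39), (Argo, white, ATL, 11), (Argo, white, ATL, 19), (Argo, white, ATL, 33), (Beta, blue, MIA, 11), (Beta, blue, MIA, 29), (Beta, blue, MIA, 34), (Beta, blue, MIA, 39), (Beta, red, MIA, 11), (Beta, red, MIA, 29), (Beta, red, MIA, 34), (Beta, red, MIA, 39), (Lyra, green, ATL, 11), (Lyra, green, ATL, 19), (Lyra, green, ATL, 33), (Omega, blue, ATL, 11), (Omega, blue, ATL, 19), (Omega, blue, ATL, 33), (Orion, red, ATL, 11), (Orion, red, ATL, 19), (Orion, red, ATL, 33), (Vega, white, ATL, 11), (Vega, white, ATL, 19), (Vega, white, ATL, 33)}
Natural join on pid: {(Alpha, green, MIA, 11, Dee), (Alpha, green, MIA, 11, Kim), (Alpha, green, MIA, 11, Ola), (Alpha, green, MIA, 11, Yan), (Alpha, green, MIA, 29, Uma), (Argo, white, ATL, 11, Dee), (Argo, white, ATL, 11, Kim), (Argo, white, ATL, 11, Ola), (Argo, white, ATL, 11, Yan), (Argo, white, ATL, 19, Eve), (Argo, white, ATL, 33, Sam), (Beta, blue, MIA, 11, Dee), (Beta, blue, MIA, 11, Kim), (Beta, blue, MIA, 11, Ola), (Beta, blue, MIA, 11, Yan), (Beta, blue, MIA, 29, Uma), (Beta, red, MIA, 11, Dee), (Beta, red, MIA, 11, Kim), (Beta, red, MIA, 11, Ola), (Beta, red, MIA, 11, Yan), (Beta, red, MIA, 29, Uma), (Lyra, green, ATL, 11, Dee), (Lyra, green, ATL, 11, Kim), (Lyra, green, ATL, 11, Ola), (Lyra, green, ATL, 11, Yan), (Lyra, green, ATL, 19, Eve), (Lyra, green, ATL, 33, Sam), (Omega, blue, ATL, 11, Dee), (Omega, blue, ATL, 11, Kim), (Omega, blue, ATL, 11, Ola), (Omega, blue, ATL, 11, Yan), (Omega, blue, ATL, 19, Eve), (Omega, blue, ATL, 33, Sam), (Orion, red, ATL, 11, Dee), (Orion, red, ATL, 11, Kim), (Orion, red, ATL, 11, Ola), (Orion, red, ATL, 11, Yan), (Orion, red, ATL, 19, Eve), (Orion, red, ATL, 33, Sam), (Vega, white, ATL, 11, Dee), (Vega, white, ATL, 11, Kim), (Vega, white, ATL, 11, Ola), (Vega, white, ATL, 11, Yan), (Vega, white, ATL, 19, Eve), (Vega, white, ATL, 33, Sam)}
Selection sname = Yan: {(Alpha, green, MIA, 11, Yan), (Argo, white, ATL, 11, Yan), (Beta, blue, MIA, 11, Yan), (Beta, red, MIA, 11, Yan), (Lyra, green, ATL, 11, Yan), (Omega, blue, ATL, 11, Yan), (Orion, red, ATL, 11, Yan), (Vega, white, ATL, 11, Yan)}
π_{color, sname} gives {(blue, Yan), (green, Yan), (red, Yan), (white, Yan)} (4 duplicate(s) eliminated).

{(blue, Yan), (green, Yan), (red, Yan), (white, Yan)}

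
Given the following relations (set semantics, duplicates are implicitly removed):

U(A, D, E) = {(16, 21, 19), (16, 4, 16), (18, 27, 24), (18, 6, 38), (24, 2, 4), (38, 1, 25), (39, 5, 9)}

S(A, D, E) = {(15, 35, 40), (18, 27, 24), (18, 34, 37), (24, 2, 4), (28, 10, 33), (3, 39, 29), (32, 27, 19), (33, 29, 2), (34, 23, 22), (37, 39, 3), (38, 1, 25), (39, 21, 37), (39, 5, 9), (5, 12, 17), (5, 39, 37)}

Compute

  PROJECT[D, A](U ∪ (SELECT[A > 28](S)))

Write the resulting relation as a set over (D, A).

Selection A > 28: {(32, 27, 19), (33, 29, 2), (34, 23, 22), (37, 39, 3), (38, 1, 25), (39, 21, 37), (39, 5, 9)}
Set union of the two operands is {(16, 21, 19), (16, 4, 16), (18, 27, 24), (18, 6, 38), (24, 2, 4), (32, 27, 19), (33, 29, 2), (34, 23, 22), (37, 39, 3), (38, 1, 25), (39, 21, 37), (39, 5, 9)}.
Keep only column(s) D, A: {(1, 38), (2, 24), (21, 16), (21, 39), (23, 34), (27, 18), (27, 32), (29, 33), (39, 37), (4, 16), (5, 39), (6, 18)}

{(1, 38), (2, 24), (21, 16), (21, 39), (23, 34), (27, 18), (27, 32), (29, 33), (39, 37), (4, 16), (5, 39), (6, 18)}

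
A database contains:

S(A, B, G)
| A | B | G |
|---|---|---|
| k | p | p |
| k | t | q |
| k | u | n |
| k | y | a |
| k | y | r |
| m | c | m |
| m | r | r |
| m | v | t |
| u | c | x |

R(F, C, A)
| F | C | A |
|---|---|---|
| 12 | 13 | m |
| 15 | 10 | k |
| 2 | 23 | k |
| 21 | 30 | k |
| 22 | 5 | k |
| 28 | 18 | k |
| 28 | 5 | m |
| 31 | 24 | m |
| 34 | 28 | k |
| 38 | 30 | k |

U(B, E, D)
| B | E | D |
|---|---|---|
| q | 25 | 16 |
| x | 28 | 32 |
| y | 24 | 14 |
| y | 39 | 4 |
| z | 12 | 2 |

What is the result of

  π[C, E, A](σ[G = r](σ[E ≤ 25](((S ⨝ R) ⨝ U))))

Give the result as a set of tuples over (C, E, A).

{(10, 24, k), (18, 24, k), (23, 24, k), (28, 24, k), (30, 24, k), (5, 24, k)}

S ⋈ R (natural join on A): {(k, p, p, 15, 10), (k, p, p, 2, 23), (k, p, p, 21, 30), (k, p, p, 22, 5), (k, p, p, 28, 18), (k, p, p, 34, 28), (k, p, p, 38, 30), (k, t, q, 15, 10), (k, t, q, 2, 23), (k, t, q, 21, 30), (k, t, q, 22, 5), (k, t, q, 28, 18), (k, t, q, 34, 28), (k, t, q, 38, 30), (k, u, n, 15, 10), (k, u, n, 2, 23), (k, u, n, 21, 30), (k, u, n, 22, 5), (k, u, n, 28, 18), (k, u, n, 34, 28), (k, u, n, 38, 30), (k, y, a, 15, 10), (k, y, a, 2, 23), (k, y, a, 21, 30), (k, y, a, 22, 5), (k, y, a, 28, 18), (k, y, a, 34, 28), (k, y, a, 38, 30), (k, y, r, 15, 10), (k, y, r, 2, 23), (k, y, r, 21, 30), (k, y, r, 22, 5), (k, y, r, 28, 18), (k, y, r, 34, 28), (k, y, r, 38, 30), (m, c, m, 12, 13), (m, c, m, 28, 5), (m, c, m, 31, 24), (m, r, r, 12, 13), (m, r, r, 28, 5), (m, r, r, 31, 24), (m, v, t, 12, 13), (m, v, t, 28, 5), (m, v, t, 31, 24)}
(S ⨝ R) ⋈ U (natural join on B): {(k, y, a, 15, 10, 24, 14), (k, y, a, 15, 10, 39, 4), (k, y, a, 2, 23, 24, 14), (k, y, a, 2, 23, 39, 4), (k, y, a, 21, 30, 24, 14), (k, y, a, 21, 30, 39, 4), (k, y, a, 22, 5, 24, 14), (k, y, a, 22, 5, 39, 4), (k, y, a, 28, 18, 24, 14), (k, y, a, 28, 18, 39, 4), (k, y, a, 34, 28, 24, 14), (k, y, a, 34, 28, 39, 4), (k, y, a, 38, 30, 24, 14), (k, y, a, 38, 30, 39, 4), (k, y, r, 15, 10, 24, 14), (k, y, r, 15, 10, 39, 4), (k, y, r, 2, 23, 24, 14), (k, y, r, 2, 23, 39, 4), (k, y, r, 21, 30, 24, 14), (k, y, r, 21, 30, 39, 4), (k, y, r, 22, 5, 24, 14), (k, y, r, 22, 5, 39, 4), (k, y, r, 28, 18, 24, 14), (k, y, r, 28, 18, 39, 4), (k, y, r, 34, 28, 24, 14), (k, y, r, 34, 28, 39, 4), (k, y, r, 38, 30, 24, 14), (k, y, r, 38, 30, 39, 4)}
Apply σ_{E ≤ 25}; surviving tuples: {(k, y, a, 15, 10, 24, 14), (k, y, a, 2, 23, 24, 14), (k, y, a, 21, 30, 24, 14), (k, y, a, 22, 5, 24, 14), (k, y, a, 28, 18, 24, 14), (k, y, a, 34, 28, 24, 14), (k, y, a, 38, 30, 24, 14), (k, y, r, 15, 10, 24, 14), (k, y, r, 2, 23, 24, 14), (k, y, r, 21, 30, 24, 14), (k, y, r, 22, 5, 24, 14), (k, y, r, 28, 18, 24, 14), (k, y, r, 34, 28, 24, 14), (k, y, r, 38, 30, 24, 14)}
Apply σ_{G = r}; surviving tuples: {(k, y, r, 15, 10, 24, 14), (k, y, r, 2, 23, 24, 14), (k, y, r, 21, 30, 24, 14), (k, y, r, 22, 5, 24, 14), (k, y, r, 28, 18, 24, 14), (k, y, r, 34, 28, 24, 14), (k, y, r, 38, 30, 24, 14)}
π[C, E, A]: project onto (C, E, A) (1 duplicate(s) eliminated) → {(10, 24, k), (18, 24, k), (23, 24, k), (28, 24, k), (30, 24, k), (5, 24, k)}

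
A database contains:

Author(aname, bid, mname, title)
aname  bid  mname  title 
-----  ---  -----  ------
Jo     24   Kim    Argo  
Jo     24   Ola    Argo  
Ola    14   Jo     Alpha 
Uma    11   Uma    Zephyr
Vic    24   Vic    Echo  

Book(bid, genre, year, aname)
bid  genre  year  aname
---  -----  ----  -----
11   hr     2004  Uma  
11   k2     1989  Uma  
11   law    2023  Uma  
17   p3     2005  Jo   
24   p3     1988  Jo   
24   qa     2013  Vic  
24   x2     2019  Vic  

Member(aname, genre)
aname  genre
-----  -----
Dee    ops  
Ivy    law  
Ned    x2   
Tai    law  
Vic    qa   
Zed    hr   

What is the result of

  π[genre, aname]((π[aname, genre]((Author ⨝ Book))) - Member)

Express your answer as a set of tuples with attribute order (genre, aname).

{(hr, Uma), (k2, Uma), (law, Uma), (p3, Jo), (x2, Vic)}

Joining Author and Book on aname, bid yields {(Jo, 24, Kim, Argo, p3, 1988), (Jo, 24, Ola, Argo, p3, 1988), (Uma, 11, Uma, Zephyr, hr, 2004), (Uma, 11, Uma, Zephyr, k2, 1989), (Uma, 11, Uma, Zephyr, law, 2023), (Vic, 24, Vic, Echo, qa, 2013), (Vic, 24, Vic, Echo, x2, 2019)}.
Projecting to aname, genre (1 duplicate(s) eliminated): {(Jo, p3), (Uma, hr), (Uma, k2), (Uma, law), (Vic, qa), (Vic, x2)}
Difference: {(Jo, p3), (Uma, hr), (Uma, k2), (Uma, law), (Vic, qa), (Vic, x2)} with {(Dee, ops), (Ivy, law), (Ned, x2), (Tai, law), (Vic, qa), (Zed, hr)} → {(Jo, p3), (Uma, hr), (Uma, k2), (Uma, law), (Vic, x2)}
Projecting to genre, aname: {(hr, Uma), (k2, Uma), (law, Uma), (p3, Jo), (x2, Vic)}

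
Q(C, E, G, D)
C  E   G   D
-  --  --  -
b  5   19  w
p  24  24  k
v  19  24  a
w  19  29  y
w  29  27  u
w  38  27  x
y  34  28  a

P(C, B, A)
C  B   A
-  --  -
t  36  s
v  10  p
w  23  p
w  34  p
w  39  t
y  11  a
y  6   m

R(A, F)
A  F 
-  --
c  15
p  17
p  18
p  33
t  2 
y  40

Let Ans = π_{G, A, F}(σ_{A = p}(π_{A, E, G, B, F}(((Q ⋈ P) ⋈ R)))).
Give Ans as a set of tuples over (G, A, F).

{(24, p, 17), (24, p, 18), (24, p, 33), (27, p, 17), (27, p, 18), (27, p, 33), (29, p, 17), (29, p, 18), (29, p, 33)}

Natural join on C: {(v, 19, 24, a, 10, p), (w, 19, 29, y, 23, p), (w, 19, 29, y, 34, p), (w, 19, 29, y, 39, t), (w, 29, 27, u, 23, p), (w, 29, 27, u, 34, p), (w, 29, 27, u, 39, t), (w, 38, 27, x, 23, p), (w, 38, 27, x, 34, p), (w, 38, 27, x, 39, t), (y, 34, 28, a, 11, a), (y, 34, 28, a, 6, m)}
Natural join on A: {(v, 19, 24, a, 10, p, 17), (v, 19, 24, a, 10, p, 18), (v, 19, 24, a, 10, p, 33), (w, 19, 29, y, 23, p, 17), (w, 19, 29, y, 23, p, 18), (w, 19, 29, y, 23, p, 33), (w, 19, 29, y, 34, p, 17), (w, 19, 29, y, 34, p, 18), (w, 19, 29, y, 34, p, 33), (w, 19, 29, y, 39, t, 2), (w, 29, 27, u, 23, p, 17), (w, 29, 27, u, 23, p, 18), (w, 29, 27, u, 23, p, 33), (w, 29, 27, u, 34, p, 17), (w, 29, 27, u, 34, p, 18), (w, 29, 27, u, 34, p, 33), (w, 29, 27, u, 39, t, 2), (w, 38, 27, x, 23, p, 17), (w, 38, 27, x, 23, p, 18), (w, 38, 27, x, 23, p, 33), (w, 38, 27, x, 34, p, 17), (w, 38, 27, x, 34, p, 18), (w, 38, 27, x, 34, p, 33), (w, 38, 27, x, 39, t, 2)}
Keep only column(s) A, E, G, B, F: {(p, 19, 24, 10, 17), (p, 19, 24, 10, 18), (p, 19, 24, 10, 33), (p, 19, 29, 23, 17), (p, 19, 29, 23, 18), (p, 19, 29, 23, 33), (p, 19, 29, 34, 17), (p, 19, 29, 34, 18), (p, 19, 29, 34, 33), (p, 29, 27, 23, 17), (p, 29, 27, 23, 18), (p, 29, 27, 23, 33), (p, 29, 27, 34, 17), (p, 29, 27, 34, 18), (p, 29, 27, 34, 33), (p, 38, 27, 23, 17), (p, 38, 27, 23, 18), (p, 38, 27, 23, 33), (p, 38, 27, 34, 17), (p, 38, 27, 34, 18), (p, 38, 27, 34, 33), (t, 19, 29, 39, 2), (t, 29, 27, 39, 2), (t, 38, 27, 39, 2)}
Apply σ_{A = p}; surviving tuples: {(p, 19, 24, 10, 17), (p, 19, 24, 10, 18), (p, 19, 24, 10, 33), (p, 19, 29, 23, 17), (p, 19, 29, 23, 18), (p, 19, 29, 23, 33), (p, 19, 29, 34, 17), (p, 19, 29, 34, 18), (p, 19, 29, 34, 33), (p, 29, 27, 23, 17), (p, 29, 27, 23, 18), (p, 29, 27, 23, 33), (p, 29, 27, 34, 17), (p, 29, 27, 34, 18), (p, 29, 27, 34, 33), (p, 38, 27, 23, 17), (p, 38, 27, 23, 18), (p, 38, 27, 23, 33), (p, 38, 27, 34, 17), (p, 38, 27, 34, 18), (p, 38, 27, 34, 33)}
Keep only column(s) G, A, F (12 duplicate(s) eliminated): {(24, p, 17), (24, p, 18), (24, p, 33), (27, p, 17), (27, p, 18), (27, p, 33), (29, p, 17), (29, p, 18), (29, p, 33)}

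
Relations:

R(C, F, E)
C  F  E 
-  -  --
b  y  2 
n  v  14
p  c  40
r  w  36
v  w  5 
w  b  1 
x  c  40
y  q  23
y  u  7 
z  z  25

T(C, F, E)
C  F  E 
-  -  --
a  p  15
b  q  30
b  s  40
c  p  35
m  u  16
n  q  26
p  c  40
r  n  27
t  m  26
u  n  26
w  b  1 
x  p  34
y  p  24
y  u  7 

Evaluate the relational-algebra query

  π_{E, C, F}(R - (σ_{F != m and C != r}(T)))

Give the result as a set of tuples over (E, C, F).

Selection F != m and C != r: {(a, p, 15), (b, q, 30), (b, s, 40), (c, p, 35), (m, u, 16), (n, q, 26), (p, c, 40), (u, n, 26), (w, b, 1), (x, p, 34), (y, p, 24), (y, u, 7)}
Taking the difference: {(b, y, 2), (n, v, 14), (r, w, 36), (v, w, 5), (x, c, 40), (y, q, 23), (z, z, 25)}
π_{E, C, F} gives {(14, n, v), (2, b, y), (23, y, q), (25, z, z), (36, r, w), (40, x, c), (5, v, w)}.

{(14, n, v), (2, b, y), (23, y, q), (25, z, z), (36, r, w), (40, x, c), (5, v, w)}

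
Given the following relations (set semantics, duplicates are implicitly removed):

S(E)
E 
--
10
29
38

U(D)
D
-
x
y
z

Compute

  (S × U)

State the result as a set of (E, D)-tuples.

{(10, x), (10, y), (10, z), (29, x), (29, y), (29, z), (38, x), (38, y), (38, z)}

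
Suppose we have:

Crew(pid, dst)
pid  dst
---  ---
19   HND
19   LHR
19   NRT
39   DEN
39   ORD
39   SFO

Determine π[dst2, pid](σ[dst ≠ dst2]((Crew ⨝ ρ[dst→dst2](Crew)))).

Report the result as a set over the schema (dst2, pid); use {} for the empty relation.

ρ[dst→dst2]: schema becomes (pid, dst2); tuples unchanged.
Crew ⋈ ρ[dst→dst2](Crew) (natural join on pid): {(19, HND, HND), (19, HND, LHR), (19, HND, NRT), (19, LHR, HND), (19, LHR, LHR), (19, LHR, NRT), (19, NRT, HND), (19, NRT, LHR), (19, NRT, NRT), (39, DEN, DEN), (39, DEN, ORD), (39, DEN, SFO), (39, ORD, DEN), (39, ORD, ORD), (39, ORD, SFO), (39, SFO, DEN), (39, SFO, ORD), (39, SFO, SFO)}
σ[dst ≠ dst2]: keep tuples satisfying dst ≠ dst2 → {(19, HND, LHR), (19, HND, NRT), (19, LHR, HND), (19, LHR, NRT), (19, NRT, HND), (19, NRT, LHR), (39, DEN, ORD), (39, DEN, SFO), (39, ORD, DEN), (39, ORD, SFO), (39, SFO, DEN), (39, SFO, ORD)}
Keep only column(s) dst2, pid (6 duplicate(s) eliminated): {(DEN, 39), (HND, 19), (LHR, 19), (NRT, 19), (ORD, 39), (SFO, 39)}

{(DEN, 39), (HND, 19), (LHR, 19), (NRT, 19), (ORD, 39), (SFO, 39)}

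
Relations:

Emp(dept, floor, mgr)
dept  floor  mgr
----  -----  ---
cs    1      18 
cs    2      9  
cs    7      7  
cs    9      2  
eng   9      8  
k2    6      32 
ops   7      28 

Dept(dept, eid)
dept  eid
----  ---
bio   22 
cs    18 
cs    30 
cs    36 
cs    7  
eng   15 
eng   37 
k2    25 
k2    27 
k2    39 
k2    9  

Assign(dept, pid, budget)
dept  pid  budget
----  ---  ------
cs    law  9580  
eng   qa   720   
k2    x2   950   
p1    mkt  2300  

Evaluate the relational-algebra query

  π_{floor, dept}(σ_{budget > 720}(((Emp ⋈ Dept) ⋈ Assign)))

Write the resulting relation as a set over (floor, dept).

{(1, cs), (2, cs), (6, k2), (7, cs), (9, cs)}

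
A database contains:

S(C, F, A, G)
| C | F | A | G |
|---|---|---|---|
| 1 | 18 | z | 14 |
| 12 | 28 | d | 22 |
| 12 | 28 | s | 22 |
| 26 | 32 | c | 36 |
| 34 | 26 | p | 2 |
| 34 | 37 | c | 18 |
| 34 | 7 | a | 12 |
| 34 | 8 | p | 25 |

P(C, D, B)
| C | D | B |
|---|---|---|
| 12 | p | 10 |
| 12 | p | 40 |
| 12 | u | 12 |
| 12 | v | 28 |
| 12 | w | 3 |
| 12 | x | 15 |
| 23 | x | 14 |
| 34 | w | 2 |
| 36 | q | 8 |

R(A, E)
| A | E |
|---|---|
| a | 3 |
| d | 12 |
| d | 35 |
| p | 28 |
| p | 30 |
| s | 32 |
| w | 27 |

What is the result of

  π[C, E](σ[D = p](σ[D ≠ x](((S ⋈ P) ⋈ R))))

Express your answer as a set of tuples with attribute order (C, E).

{(12, 12), (12, 32), (12, 35)}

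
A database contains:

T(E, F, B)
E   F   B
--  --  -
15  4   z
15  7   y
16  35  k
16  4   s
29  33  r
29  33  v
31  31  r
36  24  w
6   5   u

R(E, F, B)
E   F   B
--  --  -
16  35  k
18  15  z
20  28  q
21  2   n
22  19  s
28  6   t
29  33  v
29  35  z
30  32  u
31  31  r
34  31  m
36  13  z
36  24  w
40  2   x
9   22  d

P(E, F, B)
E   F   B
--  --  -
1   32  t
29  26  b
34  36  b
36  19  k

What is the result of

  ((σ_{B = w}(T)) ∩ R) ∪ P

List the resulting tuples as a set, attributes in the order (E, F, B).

{(1, 32, t), (29, 26, b), (34, 36, b), (36, 19, k), (36, 24, w)}

Selection B = w: {(36, 24, w)}
Intersection: {(36, 24, w)} with {(16, 35, k), (18, 15, z), (20, 28, q), (21, 2, n), (22, 19, s), (28, 6, t), (29, 33, v), (29, 35, z), (30, 32, u), (31, 31, r), (34, 31, m), (36, 13, z), (36, 24, w), (40, 2, x), (9, 22, d)} → {(36, 24, w)}
Union: {(36, 24, w)} with {(1, 32, t), (29, 26, b), (34, 36, b), (36, 19, k)} → {(1, 32, t), (29, 26, b), (34, 36, b), (36, 19, k), (36, 24, w)}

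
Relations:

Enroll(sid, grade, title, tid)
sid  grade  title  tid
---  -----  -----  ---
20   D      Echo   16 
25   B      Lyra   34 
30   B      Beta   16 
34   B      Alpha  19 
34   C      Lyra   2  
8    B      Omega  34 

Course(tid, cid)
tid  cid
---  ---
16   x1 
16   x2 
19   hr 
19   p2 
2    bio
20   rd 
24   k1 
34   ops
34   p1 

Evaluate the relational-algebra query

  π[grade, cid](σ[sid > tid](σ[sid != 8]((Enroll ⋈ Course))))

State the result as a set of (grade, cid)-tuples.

Enroll ⋈ Course (natural join on tid): {(20, D, Echo, 16, x1), (20, D, Echo, 16, x2), (25, B, Lyra, 34, ops), (25, B, Lyra, 34, p1), (30, B, Beta, 16, x1), (30, B, Beta, 16, x2), (34, B, Alpha, 19, hr), (34, B, Alpha, 19, p2), (34, C, Lyra, 2, bio), (8, B, Omega, 34, ops), (8, B, Omega, 34, p1)}
Apply σ_{sid != 8}; surviving tuples: {(20, D, Echo, 16, x1), (20, D, Echo, 16, x2), (25, B, Lyra, 34, ops), (25, B, Lyra, 34, p1), (30, B, Beta, 16, x1), (30, B, Beta, 16, x2), (34, B, Alpha, 19, hr), (34, B, Alpha, 19, p2), (34, C, Lyra, 2, bio)}
Apply σ_{sid > tid}; surviving tuples: {(20, D, Echo, 16, x1), (20, D, Echo, 16, x2), (30, B, Beta, 16, x1), (30, B, Beta, 16, x2), (34, B, Alpha, 19, hr), (34, B, Alpha, 19, p2), (34, C, Lyra, 2, bio)}
Keep only column(s) grade, cid: {(B, hr), (B, p2), (B, x1), (B, x2), (C, bio), (D, x1), (D, x2)}

{(B, hr), (B, p2), (B, x1), (B, x2), (C, bio), (D, x1), (D, x2)}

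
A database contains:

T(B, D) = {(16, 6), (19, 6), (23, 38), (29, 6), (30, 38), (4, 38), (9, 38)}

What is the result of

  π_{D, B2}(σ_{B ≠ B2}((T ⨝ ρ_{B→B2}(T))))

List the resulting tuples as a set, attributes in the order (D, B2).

{(38, 23), (38, 30), (38, 4), (38, 9), (6, 16), (6, 19), (6, 29)}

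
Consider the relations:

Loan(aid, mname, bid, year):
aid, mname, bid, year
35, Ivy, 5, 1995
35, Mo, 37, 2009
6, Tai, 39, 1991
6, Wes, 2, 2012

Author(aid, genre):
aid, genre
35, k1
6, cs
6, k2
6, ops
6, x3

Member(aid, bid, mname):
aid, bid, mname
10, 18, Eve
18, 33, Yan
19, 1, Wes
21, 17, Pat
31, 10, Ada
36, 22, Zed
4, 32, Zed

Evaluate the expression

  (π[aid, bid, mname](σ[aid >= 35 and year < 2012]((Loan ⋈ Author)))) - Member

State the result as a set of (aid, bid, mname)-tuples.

Natural join on aid: {(35, Ivy, 5, 1995, k1), (35, Mo, 37, 2009, k1), (6, Tai, 39, 1991, cs), (6, Tai, 39, 1991, k2), (6, Tai, 39, 1991, ops), (6, Tai, 39, 1991, x3), (6, Wes, 2, 2012, cs), (6, Wes, 2, 2012, k2), (6, Wes, 2, 2012, ops), (6, Wes, 2, 2012, x3)}
Filtering on aid >= 35 and year < 2012 leaves {(35, Ivy, 5, 1995, k1), (35, Mo, 37, 2009, k1)}.
Projecting to aid, bid, mname: {(35, 37, Mo), (35, 5, Ivy)}
Difference: {(35, 37, Mo), (35, 5, Ivy)} with {(10, 18, Eve), (18, 33, Yan), (19, 1, Wes), (21, 17, Pat), (31, 10, Ada), (36, 22, Zed), (4, 32, Zed)} → {(35, 37, Mo), (35, 5, Ivy)}

{(35, 37, Mo), (35, 5, Ivy)}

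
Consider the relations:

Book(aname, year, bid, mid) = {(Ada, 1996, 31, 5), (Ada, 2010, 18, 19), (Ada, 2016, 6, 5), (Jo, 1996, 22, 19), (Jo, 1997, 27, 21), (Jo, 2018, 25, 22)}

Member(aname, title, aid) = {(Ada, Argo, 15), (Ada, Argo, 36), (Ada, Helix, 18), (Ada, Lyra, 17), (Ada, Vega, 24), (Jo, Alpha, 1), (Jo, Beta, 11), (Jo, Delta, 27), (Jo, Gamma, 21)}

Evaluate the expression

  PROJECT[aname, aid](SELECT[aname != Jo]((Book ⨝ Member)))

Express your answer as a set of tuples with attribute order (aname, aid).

{(Ada, 15), (Ada, 17), (Ada, 18), (Ada, 24), (Ada, 36)}

Natural join on aname: {(Ada, 1996, 31, 5, Argo, 15), (Ada, 1996, 31, 5, Argo, 36), (Ada, 1996, 31, 5, Helix, 18), (Ada, 1996, 31, 5, Lyra, 17), (Ada, 1996, 31, 5, Vega, 24), (Ada, 2010, 18, 19, Argo, 15), (Ada, 2010, 18, 19, Argo, 36), (Ada, 2010, 18, 19, Helix, 18), (Ada, 2010, 18, 19, Lyra, 17), (Ada, 2010, 18, 19, Vega, 24), (Ada, 2016, 6, 5, Argo, 15), (Ada, 2016, 6, 5, Argo, 36), (Ada, 2016, 6, 5, Helix, 18), (Ada, 2016, 6, 5, Lyra, 17), (Ada, 2016, 6, 5, Vega, 24), (Jo, 1996, 22, 19, Alpha, 1), (Jo, 1996, 22, 19, Beta, 11), (Jo, 1996, 22, 19, Delta, 27), (Jo, 1996, 22, 19, Gamma, 21), (Jo, 1997, 27, 21, Alpha, 1), (Jo, 1997, 27, 21, Beta, 11), (Jo, 1997, 27, 21, Delta, 27), (Jo, 1997, 27, 21, Gamma, 21), (Jo, 2018, 25, 22, Alpha, 1), (Jo, 2018, 25, 22, Beta, 11), (Jo, 2018, 25, 22, Delta, 27), (Jo, 2018, 25, 22, Gamma, 21)}
Selection aname != Jo: {(Ada, 1996, 31, 5, Argo, 15), (Ada, 1996, 31, 5, Argo, 36), (Ada, 1996, 31, 5, Helix, 18), (Ada, 1996, 31, 5, Lyra, 17), (Ada, 1996, 31, 5, Vega, 24), (Ada, 2010, 18, 19, Argo, 15), (Ada, 2010, 18, 19, Argo, 36), (Ada, 2010, 18, 19, Helix, 18), (Ada, 2010, 18, 19, Lyra, 17), (Ada, 2010, 18, 19, Vega, 24), (Ada, 2016, 6, 5, Argo, 15), (Ada, 2016, 6, 5, Argo, 36), (Ada, 2016, 6, 5, Helix, 18), (Ada, 2016, 6, 5, Lyra, 17), (Ada, 2016, 6, 5, Vega, 24)}
Keep only column(s) aname, aid (10 duplicate(s) eliminated): {(Ada, 15), (Ada, 17), (Ada, 18), (Ada, 24), (Ada, 36)}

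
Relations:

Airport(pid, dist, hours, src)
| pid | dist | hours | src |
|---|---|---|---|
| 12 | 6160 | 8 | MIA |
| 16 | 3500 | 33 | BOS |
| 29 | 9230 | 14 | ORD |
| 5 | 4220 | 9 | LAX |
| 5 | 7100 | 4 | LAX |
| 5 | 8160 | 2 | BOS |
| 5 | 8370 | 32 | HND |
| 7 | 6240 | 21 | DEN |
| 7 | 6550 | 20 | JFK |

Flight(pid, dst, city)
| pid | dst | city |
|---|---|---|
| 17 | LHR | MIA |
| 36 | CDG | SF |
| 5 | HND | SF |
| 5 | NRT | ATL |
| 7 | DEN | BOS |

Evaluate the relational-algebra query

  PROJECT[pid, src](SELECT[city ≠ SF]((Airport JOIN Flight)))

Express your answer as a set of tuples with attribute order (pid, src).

{(5, BOS), (5, HND), (5, LAX), (7, DEN), (7, JFK)}

Natural join on pid: {(5, 4220, 9, LAX, HND, SF), (5, 4220, 9, LAX, NRT, ATL), (5, 7100, 4, LAX, HND, SF), (5, 7100, 4, LAX, NRT, ATL), (5, 8160, 2, BOS, HND, SF), (5, 8160, 2, BOS, NRT, ATL), (5, 8370, 32, HND, HND, SF), (5, 8370, 32, HND, NRT, ATL), (7, 6240, 21, DEN, DEN, BOS), (7, 6550, 20, JFK, DEN, BOS)}
Filtering on city ≠ SF leaves {(5, 4220, 9, LAX, NRT, ATL), (5, 7100, 4, LAX, NRT, ATL), (5, 8160, 2, BOS, NRT, ATL), (5, 8370, 32, HND, NRT, ATL), (7, 6240, 21, DEN, DEN, BOS), (7, 6550, 20, JFK, DEN, BOS)}.
Projecting to pid, src (1 duplicate(s) eliminated): {(5, BOS), (5, HND), (5, LAX), (7, DEN), (7, JFK)}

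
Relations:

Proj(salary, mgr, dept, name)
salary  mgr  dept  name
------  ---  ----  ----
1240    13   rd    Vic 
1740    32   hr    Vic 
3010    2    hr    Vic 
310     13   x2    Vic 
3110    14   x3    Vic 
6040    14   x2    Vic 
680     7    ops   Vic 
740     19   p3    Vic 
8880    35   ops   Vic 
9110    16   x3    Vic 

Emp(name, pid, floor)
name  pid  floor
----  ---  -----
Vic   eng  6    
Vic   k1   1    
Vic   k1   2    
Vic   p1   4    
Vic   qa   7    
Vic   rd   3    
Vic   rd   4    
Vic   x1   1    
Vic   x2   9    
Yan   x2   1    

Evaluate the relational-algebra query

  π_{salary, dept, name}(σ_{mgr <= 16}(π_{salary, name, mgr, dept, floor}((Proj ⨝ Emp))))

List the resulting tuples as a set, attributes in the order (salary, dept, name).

{(1240, rd, Vic), (3010, hr, Vic), (310, x2, Vic), (3110, x3, Vic), (6040, x2, Vic), (680, ops, Vic), (9110, x3, Vic)}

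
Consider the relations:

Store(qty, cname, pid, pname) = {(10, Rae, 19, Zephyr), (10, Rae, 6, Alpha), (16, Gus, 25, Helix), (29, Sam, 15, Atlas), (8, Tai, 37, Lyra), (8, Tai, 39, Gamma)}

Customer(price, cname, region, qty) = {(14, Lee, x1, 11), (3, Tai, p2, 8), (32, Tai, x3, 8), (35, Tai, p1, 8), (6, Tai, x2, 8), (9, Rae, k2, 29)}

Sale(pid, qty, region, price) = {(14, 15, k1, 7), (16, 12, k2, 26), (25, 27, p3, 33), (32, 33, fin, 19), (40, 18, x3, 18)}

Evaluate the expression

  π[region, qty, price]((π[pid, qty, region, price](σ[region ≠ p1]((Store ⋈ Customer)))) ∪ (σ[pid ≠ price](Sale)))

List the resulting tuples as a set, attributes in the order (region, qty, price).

{(fin, 33, 19), (k1, 15, 7), (k2, 12, 26), (p2, 8, 3), (p3, 27, 33), (x2, 8, 6), (x3, 18, 18), (x3, 8, 32)}

Store ⋈ Customer (natural join on qty, cname): {(8, Tai, 37, Lyra, 3, p2), (8, Tai, 37, Lyra, 32, x3), (8, Tai, 37, Lyra, 35, p1), (8, Tai, 37, Lyra, 6, x2), (8, Tai, 39, Gamma, 3, p2), (8, Tai, 39, Gamma, 32, x3), (8, Tai, 39, Gamma, 35, p1), (8, Tai, 39, Gamma, 6, x2)}
σ[region ≠ p1]: keep tuples satisfying region ≠ p1 → {(8, Tai, 37, Lyra, 3, p2), (8, Tai, 37, Lyra, 32, x3), (8, Tai, 37, Lyra, 6, x2), (8, Tai, 39, Gamma, 3, p2), (8, Tai, 39, Gamma, 32, x3), (8, Tai, 39, Gamma, 6, x2)}
Keep only column(s) pid, qty, region, price: {(37, 8, p2, 3), (37, 8, x2, 6), (37, 8, x3, 32), (39, 8, p2, 3), (39, 8, x2, 6), (39, 8, x3, 32)}
σ[pid ≠ price]: keep tuples satisfying pid ≠ price → {(14, 15, k1, 7), (16, 12, k2, 26), (25, 27, p3, 33), (32, 33, fin, 19), (40, 18, x3, 18)}
Set union of the two operands is {(14, 15, k1, 7), (16, 12, k2, 26), (25, 27, p3, 33), (32, 33, fin, 19), (37, 8, p2, 3), (37, 8, x2, 6), (37, 8, x3, 32), (39, 8, p2, 3), (39, 8, x2, 6), (39, 8, x3, 32), (40, 18, x3, 18)}.
Keep only column(s) region, qty, price (3 duplicate(s) eliminated): {(fin, 33, 19), (k1, 15, 7), (k2, 12, 26), (p2, 8, 3), (p3, 27, 33), (x2, 8, 6), (x3, 18, 18), (x3, 8, 32)}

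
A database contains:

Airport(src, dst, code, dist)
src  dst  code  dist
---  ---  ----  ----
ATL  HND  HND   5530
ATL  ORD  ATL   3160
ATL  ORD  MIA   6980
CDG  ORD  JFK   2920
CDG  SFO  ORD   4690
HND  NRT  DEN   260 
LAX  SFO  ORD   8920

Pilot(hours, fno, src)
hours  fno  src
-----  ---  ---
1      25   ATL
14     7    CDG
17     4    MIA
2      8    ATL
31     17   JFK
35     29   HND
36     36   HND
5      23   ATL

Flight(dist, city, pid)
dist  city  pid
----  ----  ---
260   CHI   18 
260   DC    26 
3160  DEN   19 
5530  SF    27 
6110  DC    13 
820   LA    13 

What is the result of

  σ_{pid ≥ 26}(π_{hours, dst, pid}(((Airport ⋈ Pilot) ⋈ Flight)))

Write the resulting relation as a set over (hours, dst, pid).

{(1, HND, 27), (2, HND, 27), (35, NRT, 26), (36, NRT, 26), (5, HND, 27)}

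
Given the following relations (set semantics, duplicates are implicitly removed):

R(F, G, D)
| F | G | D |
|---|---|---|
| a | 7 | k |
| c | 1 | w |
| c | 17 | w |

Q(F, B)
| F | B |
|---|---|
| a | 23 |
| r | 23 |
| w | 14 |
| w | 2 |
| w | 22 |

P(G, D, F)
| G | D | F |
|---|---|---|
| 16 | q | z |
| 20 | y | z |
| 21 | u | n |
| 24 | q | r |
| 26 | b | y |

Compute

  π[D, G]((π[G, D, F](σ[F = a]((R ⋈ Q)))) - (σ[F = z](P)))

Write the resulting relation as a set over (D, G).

Joining R and Q on F yields {(a, 7, k, 23)}.
Filtering on F = a leaves {(a, 7, k, 23)}.
Keep only column(s) G, D, F: {(7, k, a)}
Filtering on F = z leaves {(16, q, z), (20, y, z)}.
Difference: {(7, k, a)} with {(16, q, z), (20, y, z)} → {(7, k, a)}
Keep only column(s) D, G: {(k, 7)}

{(k, 7)}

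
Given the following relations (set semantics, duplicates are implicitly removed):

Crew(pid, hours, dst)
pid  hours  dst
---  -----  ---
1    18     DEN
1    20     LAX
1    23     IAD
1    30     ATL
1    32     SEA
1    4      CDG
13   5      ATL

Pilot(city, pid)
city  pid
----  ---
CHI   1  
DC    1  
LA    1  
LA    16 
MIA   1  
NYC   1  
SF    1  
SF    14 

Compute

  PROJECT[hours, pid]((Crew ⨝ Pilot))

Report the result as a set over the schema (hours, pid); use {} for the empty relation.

Natural join on pid: {(1, 18, DEN, CHI), (1, 18, DEN, DC), (1, 18, DEN, LA), (1, 18, DEN, MIA), (1, 18, DEN, NYC), (1, 18, DEN, SF), (1, 20, LAX, CHI), (1, 20, LAX, DC), (1, 20, LAX, LA), (1, 20, LAX, MIA), (1, 20, LAX, NYC), (1, 20, LAX, SF), (1, 23, IAD, CHI), (1, 23, IAD, DC), (1, 23, IAD, LA), (1, 23, IAD, MIA), (1, 23, IAD, NYC), (1, 23, IAD, SF), (1, 30, ATL, CHI), (1, 30, ATL, DC), (1, 30, ATL, LA), (1, 30, ATL, MIA), (1, 30, ATL, NYC), (1, 30, ATL, SF), (1, 32, SEA, CHI), (1, 32, SEA, DC), (1, 32, SEA, LA), (1, 32, SEA, MIA), (1, 32, SEA, NYC), (1, 32, SEA, SF), (1, 4, CDG, CHI), (1, 4, CDG, DC), (1, 4, CDG, LA), (1, 4, CDG, MIA), (1, 4, CDG, NYC), (1, 4, CDG, SF)}
Keep only column(s) hours, pid (30 duplicate(s) eliminated): {(18, 1), (20, 1), (23, 1), (30, 1), (32, 1), (4, 1)}

{(18, 1), (20, 1), (23, 1), (30, 1), (32, 1), (4, 1)}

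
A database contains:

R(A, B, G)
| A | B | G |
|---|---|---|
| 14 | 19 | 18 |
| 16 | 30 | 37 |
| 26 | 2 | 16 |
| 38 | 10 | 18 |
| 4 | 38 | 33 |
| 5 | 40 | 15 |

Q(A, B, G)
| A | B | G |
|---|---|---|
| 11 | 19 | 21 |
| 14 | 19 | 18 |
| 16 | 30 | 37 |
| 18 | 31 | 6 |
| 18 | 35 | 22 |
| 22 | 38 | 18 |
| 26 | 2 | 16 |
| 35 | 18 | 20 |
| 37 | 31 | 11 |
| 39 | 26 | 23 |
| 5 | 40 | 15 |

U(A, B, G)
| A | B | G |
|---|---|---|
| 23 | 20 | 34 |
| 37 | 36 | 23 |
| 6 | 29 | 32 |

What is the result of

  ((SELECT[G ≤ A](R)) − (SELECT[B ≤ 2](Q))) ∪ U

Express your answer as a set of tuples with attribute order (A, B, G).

Selection G ≤ A: {(26, 2, 16), (38, 10, 18)}
Selection B ≤ 2: {(26, 2, 16)}
Difference: {(26, 2, 16), (38, 10, 18)} with {(26, 2, 16)} → {(38, 10, 18)}
Union: {(38, 10, 18)} with {(23, 20, 34), (37, 36, 23), (6, 29, 32)} → {(23, 20, 34), (37, 36, 23), (38, 10, 18), (6, 29, 32)}

{(23, 20, 34), (37, 36, 23), (38, 10, 18), (6, 29, 32)}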